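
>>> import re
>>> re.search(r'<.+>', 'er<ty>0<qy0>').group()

'<ty>0<qy0>'

Unlike `match`, `search` isn't anchored — it looks for the pattern anywhere in the string.
The match spans [2:12] → '<ty>0<qy0>'.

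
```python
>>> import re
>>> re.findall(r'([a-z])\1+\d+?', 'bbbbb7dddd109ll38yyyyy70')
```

`\1` has to match the exact text group 1 already captured.
Walking the string: at [0:6] match 'bbbbb7', group 1 = 'b'; at [6:11] match 'dddd1', group 1 = 'd'; at [13:16] match 'll3', group 1 = 'l'; at [17:23] match 'yyyyy7', group 1 = 'y'.
One capturing group, so `findall` returns just the captured substring from each match — 4 in all.

['b', 'd', 'l', 'y']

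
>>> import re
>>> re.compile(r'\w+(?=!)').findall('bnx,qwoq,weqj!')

['weqj']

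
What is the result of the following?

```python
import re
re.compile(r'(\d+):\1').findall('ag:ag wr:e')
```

With a single group, `findall` returns only what that group captured — 0 items.
Nothing in the string satisfies the pattern, so the list is empty.

[]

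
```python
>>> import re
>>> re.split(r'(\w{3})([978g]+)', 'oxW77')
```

Pattern: exactly 3 of a word character (captured); then one or more of one of [978g] (captured).
Matches to split on: at [0:5] → 'oxW77'.
With a capturing group present, the delimiter's captured portion is kept in the result list.

['', 'oxW', '77', '']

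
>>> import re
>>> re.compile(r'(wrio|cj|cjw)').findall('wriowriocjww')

['wrio', 'wrio', 'cj']

`|` is ordered: at each position the engine commits to the first alternative that works.
Matches: at [0:4] match 'wrio', group 1 = 'wrio'; at [4:8] match 'wrio', group 1 = 'wrio'; at [8:10] match 'cj', group 1 = 'cj'.
`findall` collects group 1 from each match (3 total).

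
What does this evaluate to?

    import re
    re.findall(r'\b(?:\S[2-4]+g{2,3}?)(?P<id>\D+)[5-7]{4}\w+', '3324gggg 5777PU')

This matches a word boundary (`\b`, zero-width); then a non-whitespace character, then one or more of a character in [2-4], then 2 to 3 of the literal 'g' (lazy) (non-capturing group); then one or more of a non-digit (captured as 'id'); then exactly 4 of a character in [5-7], then one or more of a word character.
A `+?`/`*?`/`{m,n}?` starts at its minimum and grows only as far as needed for what follows to match.
Scanning left to right: at [0:15] match '3324gggg 5777PU', group 1 = 'gg '.
`findall` collects group 1 from the one match (1 total).

['gg ']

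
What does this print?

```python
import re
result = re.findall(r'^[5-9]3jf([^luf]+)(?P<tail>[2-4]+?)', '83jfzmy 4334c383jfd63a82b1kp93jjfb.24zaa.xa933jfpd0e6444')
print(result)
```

`findall` packs the 2 group values into a tuple for every match.

[('zmy 4334c38', '3')]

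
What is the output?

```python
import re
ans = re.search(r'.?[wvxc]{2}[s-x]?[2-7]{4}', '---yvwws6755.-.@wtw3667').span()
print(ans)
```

(4, 12)

This matches optionally any character, then exactly 2 of one of [wvxc], then optionally a character in [s-x]; then exactly 4 of a character in [2-7].
`re.search` scans for the first position where the pattern succeeds.
The match spans [4:12] → 'vwws6755'.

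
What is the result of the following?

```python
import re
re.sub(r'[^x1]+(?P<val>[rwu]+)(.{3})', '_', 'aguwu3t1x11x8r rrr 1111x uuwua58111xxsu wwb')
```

'_x11x_11x_111xx_b'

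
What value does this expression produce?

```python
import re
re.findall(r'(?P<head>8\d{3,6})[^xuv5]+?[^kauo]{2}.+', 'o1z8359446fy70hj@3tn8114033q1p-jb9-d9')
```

['8359446']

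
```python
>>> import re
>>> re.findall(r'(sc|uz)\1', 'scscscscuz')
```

['sc', 'sc']

The backreference `\1` re-matches whatever the first group consumed, character for character.
Walking the string: at [0:4] match 'scsc', group 1 = 'sc'; at [4:8] match 'scsc', group 1 = 'sc'.
One capturing group, so `findall` returns just the captured substring from each match — 2 in all.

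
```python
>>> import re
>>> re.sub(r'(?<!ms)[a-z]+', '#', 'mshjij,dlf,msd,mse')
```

'#,#,#,#'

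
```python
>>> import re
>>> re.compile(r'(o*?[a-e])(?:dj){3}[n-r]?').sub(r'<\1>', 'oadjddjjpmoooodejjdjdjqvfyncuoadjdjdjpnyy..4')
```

'oadjddjjpmoooodejjdjdjqvfyncu<oa>nyy..4'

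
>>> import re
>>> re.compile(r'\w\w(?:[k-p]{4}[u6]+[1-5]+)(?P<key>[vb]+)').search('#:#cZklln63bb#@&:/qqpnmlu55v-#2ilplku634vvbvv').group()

The pattern matches a word character, then a word character; then exactly 4 of a character in [k-p], then one or more of one of [u6], then one or more of a character in [1-5] (non-capturing group); then one or more of one of [vb] (captured as 'key').
The match spans [3:13] → 'cZklln63bb'.

'cZklln63bb'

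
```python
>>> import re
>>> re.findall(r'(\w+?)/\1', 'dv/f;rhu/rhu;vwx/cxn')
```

['rhu']

A backreference is literal: `\1` must see the identical characters the first group matched.
Walking the string: at [5:12] match 'rhu/rhu', group 1 = 'rhu'.
`findall` collects group 1 from the one match (1 total).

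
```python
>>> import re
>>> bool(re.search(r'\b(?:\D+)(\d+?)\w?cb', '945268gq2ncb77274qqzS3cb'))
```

This matches a word boundary (`\b`, zero-width); then one or more of a non-digit (non-capturing group); then one or more of a digit (lazy) (captured); then optionally a word character, then the literal 'cb'.
`re.search` scans for the first position where the pattern succeeds.
Here no position works, so the call returns None, and `bool(None)` is False.

False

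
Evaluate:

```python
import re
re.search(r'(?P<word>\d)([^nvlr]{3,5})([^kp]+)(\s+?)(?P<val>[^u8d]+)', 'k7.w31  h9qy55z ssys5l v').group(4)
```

' '

Pattern: a digit (captured as 'word'); then 3 to 5 of any character except [nvlr] (captured); then one or more of any character except [kp] (captured); then one or more of whitespace (lazy) (captured); then one or more of any character except [u8d] (captured as 'val').
`re.search` scans for the first position where the pattern succeeds.
The match spans [1:24] → '7.w31  h9qy55z ssys5l v'.
Captured: group 1 = '7', group 2 = '.w31 ', group 3 = ' h9qy55z ssys5l', group 4 = ' ', group 5 = 'v'.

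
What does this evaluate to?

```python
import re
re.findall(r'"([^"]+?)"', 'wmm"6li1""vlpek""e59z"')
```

['6li1', 'vlpek', 'e59z']

Walking the string: at [3:9] match '"6li1"', group 1 = '6li1'; at [9:16] match '"vlpek"', group 1 = 'vlpek'; at [16:22] match '"e59z"', group 1 = 'e59z'.
`findall` collects group 1 from each match (3 total).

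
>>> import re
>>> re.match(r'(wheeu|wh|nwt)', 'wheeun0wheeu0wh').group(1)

The regex engine tests alternatives in the order written; an earlier branch that matches wins even if a later one would match more.
`match` is anchored at position 0; if the pattern doesn't fit there, it returns None.
The match spans [0:5] → 'wheeu'.
Captured: group 1 = 'wheeu'.

'wheeu'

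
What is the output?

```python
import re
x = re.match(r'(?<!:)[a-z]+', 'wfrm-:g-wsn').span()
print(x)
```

With `match`, the pattern is implicitly anchored at the beginning.
The match spans [0:4] → 'wfrm'.

(0, 4)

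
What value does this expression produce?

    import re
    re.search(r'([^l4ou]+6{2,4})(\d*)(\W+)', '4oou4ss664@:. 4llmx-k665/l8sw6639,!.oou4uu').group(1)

'ss66'

The match spans [5:14] → 'ss664@:. '.
Captured: group 1 = 'ss66', group 2 = '4', group 3 = '@:. '.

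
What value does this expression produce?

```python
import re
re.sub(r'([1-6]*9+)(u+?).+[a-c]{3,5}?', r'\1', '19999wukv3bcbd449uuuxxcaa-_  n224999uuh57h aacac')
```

'19999wukv3bcbd449'

The pattern matches zero or more of a character in [1-6], then one or more of the literal '9' (captured); then one or more of a literal 'u' (lazy) (captured); then one or more of any character, then 3 to 5 of a character in [a-c] (lazy).
Matches: at [14:48] → '449uuuxxcaa-_  n224999uuh57h aacac'.
`\1` in the replacement pulls in group 1's text for each match.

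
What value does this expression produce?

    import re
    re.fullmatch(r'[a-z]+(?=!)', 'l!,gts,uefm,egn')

None

The `(?=…)`/`(?<=…)` assertion just peeks at neighbouring text; it doesn't advance the match position.
For `fullmatch`, every character of the input must be accounted for by the pattern.
Here the pattern can't cover the whole string, so the call returns None.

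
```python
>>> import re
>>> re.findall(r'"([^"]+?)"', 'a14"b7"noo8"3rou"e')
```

Matches: at [3:7] match '"b7"', group 1 = 'b7'; at [11:17] match '"3rou"', group 1 = '3rou'.
`findall` collects group 1 from each match (2 total).

['b7', '3rou']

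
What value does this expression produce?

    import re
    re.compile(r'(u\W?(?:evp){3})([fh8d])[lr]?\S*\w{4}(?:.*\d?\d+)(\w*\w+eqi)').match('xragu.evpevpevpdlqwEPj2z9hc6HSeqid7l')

None

Pattern: the literal 'u', then optionally a non-word character, then the literal 'evp' repeated 3 times (captured); then one of [fh8d] (captured); then optionally one of [lr], then zero or more of a non-whitespace character, then exactly 4 of a word character; then zero or more of any character, then optionally a digit, then one or more of a digit (non-capturing group); then zero or more of a word character, then one or more of a word character, then the literal 'eqi' (captured).
With `match`, the pattern is implicitly anchored at the beginning.
Here the pattern fails at index 0, so the call returns None.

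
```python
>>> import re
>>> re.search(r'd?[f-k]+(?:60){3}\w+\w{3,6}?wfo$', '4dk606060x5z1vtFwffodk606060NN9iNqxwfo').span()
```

(1, 38)

This matches optionally a literal 'd', then one or more of a character in [f-k], then the literal '60' repeated 3 times; then one or more of a word character, then 3 to 6 of a word character (lazy), then the literal 'wfo'; then anchored at the end.
The match spans [1:38] → 'dk606060x5z1vtFwffodk606060NN9iNqxwfo'.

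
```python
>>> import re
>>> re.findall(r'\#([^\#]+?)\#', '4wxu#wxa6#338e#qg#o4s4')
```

With a single group, `findall` returns only what that group captured — 2 items.

['wxa6', 'qg']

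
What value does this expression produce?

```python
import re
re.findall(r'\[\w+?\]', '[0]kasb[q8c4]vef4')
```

`findall` yields the raw match text (2 of them) because the pattern has no groups.

['[0]', '[q8c4]']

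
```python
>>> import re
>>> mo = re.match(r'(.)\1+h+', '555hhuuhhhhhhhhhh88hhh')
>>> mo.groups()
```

('5',)

The match spans [0:5] → '555hh'.
Captured: group 1 = '5'.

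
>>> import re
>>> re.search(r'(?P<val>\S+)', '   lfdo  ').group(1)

'lfdo'

The match spans [3:7] → 'lfdo'.
Captured: group 1 = 'lfdo'.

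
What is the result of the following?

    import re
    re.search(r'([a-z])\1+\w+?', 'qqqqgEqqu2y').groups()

After group 1 captures some text, `\1` only succeeds where that same text appears again.
Unlike `match`, `search` isn't anchored — it looks for the pattern anywhere in the string.
The match spans [0:5] → 'qqqqg'.
Captured: group 1 = 'q'.

('q',)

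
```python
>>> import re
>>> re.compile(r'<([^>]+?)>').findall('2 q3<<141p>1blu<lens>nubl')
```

One capturing group, so `findall` returns just the captured substring from each match — 2 in all.

['<141p', 'lens']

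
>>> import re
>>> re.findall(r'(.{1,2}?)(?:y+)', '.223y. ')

['23']

This matches 1 to 2 of any character (lazy) (captured); then one or more of a literal 'y' (non-capturing group).
Walking the string: at [2:5] match '23y', group 1 = '23'.
Because there's exactly one group, `findall` drops the full match and keeps group 1 from the one hit.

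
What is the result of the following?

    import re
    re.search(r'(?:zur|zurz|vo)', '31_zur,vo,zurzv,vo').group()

'zur'

`re.search` scans for the first position where the pattern succeeds.
The match spans [3:6] → 'zur'.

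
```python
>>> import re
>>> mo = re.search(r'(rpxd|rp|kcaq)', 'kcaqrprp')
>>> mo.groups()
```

('kcaq',)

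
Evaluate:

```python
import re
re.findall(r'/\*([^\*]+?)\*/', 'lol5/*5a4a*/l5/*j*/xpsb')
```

Matches: at [4:12] match '/*5a4a*/', group 1 = '5a4a'; at [14:19] match '/*j*/', group 1 = 'j'.
With a single group, `findall` returns only what that group captured — 2 items.

['5a4a', 'j']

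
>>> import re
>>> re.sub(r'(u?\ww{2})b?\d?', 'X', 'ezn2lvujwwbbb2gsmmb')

'ezn2lvXbb2gsmmb'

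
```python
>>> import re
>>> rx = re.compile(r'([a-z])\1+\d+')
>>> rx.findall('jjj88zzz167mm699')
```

['j', 'z', 'm']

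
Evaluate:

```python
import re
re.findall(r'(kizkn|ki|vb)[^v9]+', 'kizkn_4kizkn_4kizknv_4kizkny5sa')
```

`|` is ordered: at each position the engine commits to the first alternative that works.
Scanning left to right: at [0:19] match 'kizkn_4kizkn_4kizkn', group 1 = 'kizkn'; at [22:31] match 'kizkny5sa', group 1 = 'kizkn'.
One capturing group, so `findall` returns just the captured substring from each match — 2 in all.

['kizkn', 'kizkn']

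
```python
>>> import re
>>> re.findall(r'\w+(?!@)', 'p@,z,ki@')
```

['z', 'k']

A negative assertion filters positions out without eating any characters.
With no groups in the pattern, `findall` gives back each whole match — 2 here.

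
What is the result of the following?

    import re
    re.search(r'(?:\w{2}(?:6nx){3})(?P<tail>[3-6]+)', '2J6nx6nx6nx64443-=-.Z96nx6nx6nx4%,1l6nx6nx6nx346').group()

'2J6nx6nx6nx64443'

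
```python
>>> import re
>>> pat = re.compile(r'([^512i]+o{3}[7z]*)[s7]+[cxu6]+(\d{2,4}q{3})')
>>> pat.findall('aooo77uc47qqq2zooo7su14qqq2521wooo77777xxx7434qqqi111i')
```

[('aooo7', '47qqq'), ('zooo7', '14qqq'), ('wooo7777', '7434qqq')]

Pattern: one or more of any character except [512i], then exactly 3 of a literal 'o', then zero or more of one of [7z] (captured); then one or more of one of [s7], then one or more of one of [cxu6]; then 2 to 4 of a digit, then exactly 3 of a literal 'q' (captured).
Walking the string: at [0:13] match 'aooo77uc47qqq', groups = ('aooo7', '47qqq'); at [14:26] match 'zooo7su14qqq', groups = ('zooo7', '14qqq'); at [30:49] match 'wooo77777xxx7434qqq', groups = ('wooo7777', '7434qqq').
`findall` packs the 2 group values into a tuple for every match.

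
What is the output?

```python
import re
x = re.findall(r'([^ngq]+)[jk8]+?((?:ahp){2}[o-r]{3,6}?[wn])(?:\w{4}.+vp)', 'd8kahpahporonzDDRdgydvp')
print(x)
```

[('d8', 'ahpahporon')]

`findall` packs the 2 group values into a tuple for every match.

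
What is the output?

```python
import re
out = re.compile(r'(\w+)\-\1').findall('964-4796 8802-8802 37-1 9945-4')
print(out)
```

['4', '8802']

The backreference `\1` re-matches whatever the first group consumed, character for character.
Scanning left to right: at [2:5] match '4-4', group 1 = '4'; at [9:18] match '8802-8802', group 1 = '8802'.
One capturing group, so `findall` returns just the captured substring from each match — 2 in all.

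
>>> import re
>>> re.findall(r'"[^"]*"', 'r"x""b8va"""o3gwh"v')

Matches: at [1:4] → '"x"'; at [4:10] → '"b8va"'; at [10:12] → '""'.
`findall` yields the raw match text (3 of them) because the pattern has no groups.

['"x"', '"b8va"', '""']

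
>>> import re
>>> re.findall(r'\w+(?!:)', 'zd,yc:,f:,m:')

`(?!…)`/`(?<!…)` only lets a position through if the neighbouring text does NOT match; no characters are consumed.
Scanning left to right: at [0:2] → 'zd'; at [3:4] → 'y'.
`findall` yields the raw match text (2 of them) because the pattern has no groups.

['zd', 'y']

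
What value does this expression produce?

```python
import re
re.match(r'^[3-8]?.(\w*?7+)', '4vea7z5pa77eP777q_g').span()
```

Pattern: anchored at the start of the string; then optionally a character in [3-8], then any character; then zero or more of a word character (lazy), then one or more of the literal '7' (captured).
The `?` after the quantifier makes it lazy — it takes as little as possible before letting the rest of the pattern try.
With `match`, the pattern is implicitly anchored at the beginning.
The match spans [0:5] → '4vea7'.
Captured: group 1 = 'ea7'.

(0, 5)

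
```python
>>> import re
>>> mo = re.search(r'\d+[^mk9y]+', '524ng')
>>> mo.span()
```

Pattern: one or more of a digit; then one or more of any character except [mk9y].
`search` walks the string left to right and returns the first match it finds.
The match spans [0:5] → '524ng'.

(0, 5)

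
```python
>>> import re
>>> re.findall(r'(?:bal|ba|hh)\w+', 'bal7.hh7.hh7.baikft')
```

['bal7', 'hh7', 'hh7', 'baikft']

Scanning left to right: at [0:4] → 'bal7'; at [5:8] → 'hh7'; at [9:12] → 'hh7'; at [13:19] → 'baikft'.
`findall` yields the raw match text (4 of them) because the pattern has no groups.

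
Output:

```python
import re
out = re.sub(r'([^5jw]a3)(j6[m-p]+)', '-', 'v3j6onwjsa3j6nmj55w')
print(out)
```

v3j6onwj-j55w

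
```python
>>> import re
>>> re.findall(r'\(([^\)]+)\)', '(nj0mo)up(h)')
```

['nj0mo', 'h']

`findall` collects group 1 from each match (2 total).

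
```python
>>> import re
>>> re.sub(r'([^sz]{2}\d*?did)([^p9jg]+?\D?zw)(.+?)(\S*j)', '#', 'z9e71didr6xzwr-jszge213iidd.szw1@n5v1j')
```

The pattern matches exactly 2 of any character except [sz], then zero or more of a digit (lazy), then the literal 'did' (captured); then one or more of any character except [p9jg] (lazy), then optionally a non-digit, then the literal 'zw' (captured); then one or more of any character (lazy) (captured); then zero or more of a non-whitespace character, then a literal 'j' (captured).
`sub` substitutes '#' at each match site.

'z#'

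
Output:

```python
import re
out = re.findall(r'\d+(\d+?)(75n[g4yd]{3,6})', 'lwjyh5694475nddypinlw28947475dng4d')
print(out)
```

With 2 capturing groups, `findall` returns a 2-tuple per match.

[('4', '75nddy')]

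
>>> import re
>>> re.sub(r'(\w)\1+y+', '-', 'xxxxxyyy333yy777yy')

After group 1 captures some text, `\1` only succeeds where that same text appears again.
Matches: at [0:8] → 'xxxxxyyy'; at [8:13] → '333yy'; at [13:18] → '777yy'.
Every occurrence is swapped for '-'.

'---'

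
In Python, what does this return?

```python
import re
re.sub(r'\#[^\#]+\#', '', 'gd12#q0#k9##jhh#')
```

'gd12k9#'

Matches: at [4:8] → '#q0#'; at [11:16] → '#jhh#'.
Each match is replaced by ''.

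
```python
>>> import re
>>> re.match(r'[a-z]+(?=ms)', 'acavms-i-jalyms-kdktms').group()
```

'acav'

The lookaround is zero-width — it requires the adjacent text to match without consuming it, so the asserted text isn't part of the match.
`re.match` only tries the pattern at the start of the string.
The match spans [0:4] → 'acav'.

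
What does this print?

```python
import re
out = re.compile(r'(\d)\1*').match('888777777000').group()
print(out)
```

`\1` is not a pattern — it's the concrete string captured by group 1, re-applied verbatim.
`re.match` only tries the pattern at the start of the string.
The match spans [0:3] → '888'.
Captured: group 1 = '8'.

888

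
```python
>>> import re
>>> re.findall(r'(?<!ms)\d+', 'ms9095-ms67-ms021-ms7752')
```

['095', '7', '21', '752']

`(?!…)`/`(?<!…)` only lets a position through if the neighbouring text does NOT match; no characters are consumed.
`findall` yields the raw match text (4 of them) because the pattern has no groups.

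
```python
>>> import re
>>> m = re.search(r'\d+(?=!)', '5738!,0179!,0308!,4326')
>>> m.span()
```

(0, 4)

The lookaround is zero-width — it requires the adjacent text to match without consuming it, so the asserted text isn't part of the match.
`re.search` tries every starting position until one works.
The match spans [0:4] → '5738'.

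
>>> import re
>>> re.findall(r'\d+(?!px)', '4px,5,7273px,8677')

['5', '727', '8677']

A negative assertion filters positions out without eating any characters.
With no groups in the pattern, `findall` gives back each whole match — 3 here.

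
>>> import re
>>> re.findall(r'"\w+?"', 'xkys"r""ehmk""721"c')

['"r"', '"ehmk"', '"721"']

Scanning left to right: at [4:7] → '"r"'; at [7:13] → '"ehmk"'; at [13:18] → '"721"'.
No capturing groups, so `findall` returns the 3 full match strings.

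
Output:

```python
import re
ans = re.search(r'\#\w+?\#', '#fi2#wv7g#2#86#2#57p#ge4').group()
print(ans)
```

`search` walks the string left to right and returns the first match it finds.
The match spans [0:5] → '#fi2#'.

#fi2#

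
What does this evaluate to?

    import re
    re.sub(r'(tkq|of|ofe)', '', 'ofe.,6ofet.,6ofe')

The regex engine tests alternatives in the order written; an earlier branch that matches wins even if a later one would match more.
`sub` substitutes '' at each match site.

'e.,6et.,6e'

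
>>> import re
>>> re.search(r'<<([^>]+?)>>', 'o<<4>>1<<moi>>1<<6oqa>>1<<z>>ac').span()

(1, 6)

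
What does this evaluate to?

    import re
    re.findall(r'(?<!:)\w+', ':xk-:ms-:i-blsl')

The negative lookaround is zero-width — it rules out positions where the adjacent text would match, without consuming anything.
No capturing groups, so `findall` returns the 3 full match strings.

['k', 's', 'blsl']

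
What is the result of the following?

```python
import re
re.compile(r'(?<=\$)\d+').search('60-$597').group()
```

The positive lookaround only admits positions where the adjacent text matches; those characters stay outside the span.
Unlike `match`, `search` isn't anchored — it looks for the pattern anywhere in the string.
The match spans [4:7] → '597'.

'597'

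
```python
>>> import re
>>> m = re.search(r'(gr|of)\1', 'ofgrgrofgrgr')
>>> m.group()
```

'grgr'

A backreference is literal: `\1` must see the identical characters the first group matched.
The match spans [2:6] → 'grgr'.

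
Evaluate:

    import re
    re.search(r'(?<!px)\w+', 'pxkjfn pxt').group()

`(?!…)`/`(?<!…)` only lets a position through if the neighbouring text does NOT match; no characters are consumed.
The match spans [0:6] → 'pxkjfn'.

'pxkjfn'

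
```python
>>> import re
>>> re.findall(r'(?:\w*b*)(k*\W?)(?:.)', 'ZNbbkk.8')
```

['.']

This matches zero or more of a word character, then zero or more of the literal 'b' (non-capturing group); then zero or more of a literal 'k', then optionally a non-word character (captured); then any character (non-capturing group).
One capturing group, so `findall` returns just the captured substring from the one match — 1 in all.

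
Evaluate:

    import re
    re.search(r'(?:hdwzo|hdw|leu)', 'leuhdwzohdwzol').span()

(0, 3)

Unlike `match`, `search` isn't anchored — it looks for the pattern anywhere in the string.
The match spans [0:3] → 'leu'.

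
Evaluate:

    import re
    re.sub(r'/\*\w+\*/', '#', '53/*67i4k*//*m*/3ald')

'53##3ald'

Matches: at [2:11] → '/*67i4k*/'; at [11:16] → '/*m*/'.
`sub` substitutes '#' at each match site.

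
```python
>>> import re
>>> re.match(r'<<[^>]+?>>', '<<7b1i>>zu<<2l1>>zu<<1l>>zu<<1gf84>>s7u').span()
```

`re.match` only tries the pattern at the start of the string.
The match spans [0:8] → '<<7b1i>>'.

(0, 8)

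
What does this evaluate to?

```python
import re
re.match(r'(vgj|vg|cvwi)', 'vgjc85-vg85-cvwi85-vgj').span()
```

Alternation tries branches left to right and keeps the first one that lets the overall match succeed at that position.
`match` is anchored at position 0; if the pattern doesn't fit there, it returns None.
The match spans [0:3] → 'vgj'.
Captured: group 1 = 'vgj'.

(0, 3)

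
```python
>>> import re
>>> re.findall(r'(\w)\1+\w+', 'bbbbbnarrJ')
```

`\1` is not a pattern — it's the concrete string captured by group 1, re-applied verbatim.
Walking the string: at [0:10] match 'bbbbbnarrJ', group 1 = 'b'.
With a single group, `findall` returns only what that group captured — 1 item.

['b']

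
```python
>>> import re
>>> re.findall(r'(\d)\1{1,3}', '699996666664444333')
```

['9', '6', '6', '4', '3']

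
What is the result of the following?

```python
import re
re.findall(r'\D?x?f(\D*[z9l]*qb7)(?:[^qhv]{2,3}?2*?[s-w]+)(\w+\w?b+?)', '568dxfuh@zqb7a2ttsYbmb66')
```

This matches optionally a non-digit, then optionally the literal 'x', then the literal 'f'; then zero or more of a non-digit, then zero or more of one of [z9l], then the literal 'qb7' (captured); then 2 to 3 of any character except [qhv] (lazy), then zero or more of the literal '2' (lazy), then one or more of a character in [s-w] (non-capturing group); then one or more of a word character, then optionally a word character, then one or more of the literal 'b' (lazy) (captured).
Scanning left to right: at [3:22] match 'dxfuh@zqb7a2ttsYbmb', groups = ('uh@zqb7', 'Ybmb').
`findall` packs the 2 group values into a tuple for every match.

[('uh@zqb7', 'Ybmb')]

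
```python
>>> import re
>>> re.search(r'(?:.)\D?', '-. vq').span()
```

This matches any character (non-capturing group); then optionally a non-digit.
The match spans [0:2] → '-.'.

(0, 2)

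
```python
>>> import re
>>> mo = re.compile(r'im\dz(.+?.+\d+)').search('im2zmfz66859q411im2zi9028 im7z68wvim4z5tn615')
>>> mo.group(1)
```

'mfz66859q411im2zi9028 im7z68wvim4z5tn615'

The match spans [0:44] → 'im2zmfz66859q411im2zi9028 im7z68wvim4z5tn615'.
Captured: group 1 = 'mfz66859q411im2zi9028 im7z68wvim4z5tn615'.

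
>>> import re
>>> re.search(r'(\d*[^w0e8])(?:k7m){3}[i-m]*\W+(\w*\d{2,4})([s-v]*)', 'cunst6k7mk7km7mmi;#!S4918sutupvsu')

Pattern: zero or more of a digit, then any character except [w0e8] (captured); then the literal 'k7m' repeated 3 times, then zero or more of a character in [i-m], then one or more of a non-word character; then zero or more of a word character, then 2 to 4 of a digit (captured); then zero or more of a character in [s-v] (captured).
`re.search` tries every starting position until one works.
Here nothing in the string fits, so the call returns None.

None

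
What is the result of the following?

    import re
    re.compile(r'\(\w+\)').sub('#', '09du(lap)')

'09du#'

`sub` substitutes '#' at each match site.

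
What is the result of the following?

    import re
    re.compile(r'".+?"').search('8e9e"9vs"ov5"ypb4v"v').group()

A `+?`/`*?`/`{m,n}?` starts at its minimum and grows only as far as needed for what follows to match.
`search` walks the string left to right and returns the first match it finds.
The match spans [4:9] → '"9vs"'.

'"9vs"'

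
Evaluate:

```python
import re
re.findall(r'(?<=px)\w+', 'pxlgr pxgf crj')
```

['lgr', 'gf']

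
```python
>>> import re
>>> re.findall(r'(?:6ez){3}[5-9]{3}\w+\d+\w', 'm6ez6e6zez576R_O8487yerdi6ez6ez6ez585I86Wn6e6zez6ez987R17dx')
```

['6ez6ez6ez585I86Wn6e6zez6ez987R17d']

The pattern matches the literal '6ez' repeated 3 times, then exactly 3 of a character in [5-9]; then one or more of a word character, then one or more of a digit, then a word character.
Walking the string: at [25:58] → '6ez6ez6ez585I86Wn6e6zez6ez987R17d'.
`findall` yields the raw match text (1 of them) because the pattern has no groups.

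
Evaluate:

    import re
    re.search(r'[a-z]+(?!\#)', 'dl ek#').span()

(0, 2)

A negative assertion filters positions out without eating any characters.
Unlike `match`, `search` isn't anchored — it looks for the pattern anywhere in the string.
The match spans [0:2] → 'dl'.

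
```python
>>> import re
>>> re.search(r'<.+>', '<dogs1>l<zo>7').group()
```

'<dogs1>l<zo>'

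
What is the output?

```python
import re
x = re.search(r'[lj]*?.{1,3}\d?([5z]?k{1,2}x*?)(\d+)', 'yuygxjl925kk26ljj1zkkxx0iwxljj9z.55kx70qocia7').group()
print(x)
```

The match spans [5:14] → 'jl925kk26'.

jl925kk26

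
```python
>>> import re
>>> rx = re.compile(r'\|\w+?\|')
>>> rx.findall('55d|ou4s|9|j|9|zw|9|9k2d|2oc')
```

Scanning left to right: at [3:9] → '|ou4s|'; at [10:13] → '|j|'; at [14:18] → '|zw|'; at [19:25] → '|9k2d|'.
Since nothing is captured, `findall` lists the 4 matched substrings directly.

['|ou4s|', '|j|', '|zw|', '|9k2d|']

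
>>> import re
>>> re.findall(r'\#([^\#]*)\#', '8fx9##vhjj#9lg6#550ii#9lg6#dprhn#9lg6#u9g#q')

Scanning left to right: at [4:6] match '##', group 1 = ''; at [10:16] match '#9lg6#', group 1 = '9lg6'; at [21:27] match '#9lg6#', group 1 = '9lg6'; at [32:38] match '#9lg6#', group 1 = '9lg6'.
`findall` collects group 1 from each match (4 total).

['', '9lg6', '9lg6', '9lg6']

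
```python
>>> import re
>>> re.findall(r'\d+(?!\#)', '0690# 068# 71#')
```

Because the assertion is negative and zero-width, positions next to the forbidden text are skipped.
With no groups in the pattern, `findall` gives back each whole match — 3 here.

['069', '06', '7']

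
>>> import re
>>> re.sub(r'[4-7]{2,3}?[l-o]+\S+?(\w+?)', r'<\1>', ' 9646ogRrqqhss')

' 9<R>rqqhss'

A non-greedy quantifier consumes as few characters as it can — just enough that the remainder of the pattern still matches from where it stops; whatever follows it matches normally.
`\1` in the replacement pulls in group 1's text for each match.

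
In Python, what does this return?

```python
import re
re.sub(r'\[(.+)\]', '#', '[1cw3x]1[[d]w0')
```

Matches: at [0:12] → '[1cw3x]1[[d]'.
Each match is replaced by '#'.

'#w0'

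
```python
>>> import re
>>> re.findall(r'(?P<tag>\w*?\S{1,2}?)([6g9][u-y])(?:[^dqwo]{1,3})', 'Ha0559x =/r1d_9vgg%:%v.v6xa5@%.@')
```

The pattern matches zero or more of a word character (lazy), then 1 to 2 of a non-whitespace character (lazy) (captured as 'tag'); then one of [6g9], then a character in [u-y] (captured); then 1 to 3 of any character except [dqwo] (non-capturing group).
`findall` packs the 2 group values into a tuple for every match.

[('Ha055', '9x'), ('r1d_', '9v'), ('v.v', '6x')]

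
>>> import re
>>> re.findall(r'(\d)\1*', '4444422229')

A backreference is literal: `\1` must see the identical characters the first group matched.
Scanning left to right: at [0:5] match '44444', group 1 = '4'; at [5:9] match '2222', group 1 = '2'; at [9:10] match '9', group 1 = '9'.
Because there's exactly one group, `findall` drops the full match and keeps group 1 from each hit.

['4', '2', '9']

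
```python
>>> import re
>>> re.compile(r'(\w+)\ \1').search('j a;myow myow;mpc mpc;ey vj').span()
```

(4, 13)

`\1` is not a pattern — it's the concrete string captured by group 1, re-applied verbatim.
`search` walks the string left to right and returns the first match it finds.
The match spans [4:13] → 'myow myow'.
Captured: group 1 = 'myow'.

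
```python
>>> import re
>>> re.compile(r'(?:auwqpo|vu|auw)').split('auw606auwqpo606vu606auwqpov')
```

`|` is ordered: at each position the engine commits to the first alternative that works.
Matches to split on: at [0:3] → 'auw'; at [6:12] → 'auwqpo'; at [15:17] → 'vu'; at [20:26] → 'auwqpo'.
Splitting on the pattern gives 5 pieces.

['', '606', '606', '606', 'v']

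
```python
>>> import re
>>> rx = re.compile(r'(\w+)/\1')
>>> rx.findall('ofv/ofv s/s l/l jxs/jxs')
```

The backreference `\1` re-matches whatever the first group consumed, character for character.
Scanning left to right: at [0:7] match 'ofv/ofv', group 1 = 'ofv'; at [8:11] match 's/s', group 1 = 's'; at [12:15] match 'l/l', group 1 = 'l'; at [16:23] match 'jxs/jxs', group 1 = 'jxs'.
`findall` collects group 1 from each match (4 total).

['ofv', 's', 'l', 'jxs']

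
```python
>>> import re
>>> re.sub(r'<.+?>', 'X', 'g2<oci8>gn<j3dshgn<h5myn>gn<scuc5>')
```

'g2XgnXgnX'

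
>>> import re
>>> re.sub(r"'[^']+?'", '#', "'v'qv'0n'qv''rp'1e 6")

Each match is replaced by '#'.

"#qv#qv'#1e 6"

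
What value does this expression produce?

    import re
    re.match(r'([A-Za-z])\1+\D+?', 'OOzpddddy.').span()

With `match`, the pattern is implicitly anchored at the beginning.
The match spans [0:3] → 'OOz'.

(0, 3)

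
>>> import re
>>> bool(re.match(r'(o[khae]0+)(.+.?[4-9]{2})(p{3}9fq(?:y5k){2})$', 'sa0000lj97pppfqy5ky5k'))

False

This matches the literal 'o', then one of [khae], then one or more of the literal '0' (captured); then one or more of any character, then optionally any character, then exactly 2 of a character in [4-9] (captured); then exactly 3 of the literal 'p', then the literal '9fq', then the literal 'y5k' repeated 2 times (captured); then anchored at the end.
`match` is anchored at position 0; if the pattern doesn't fit there, it returns None.
Here the string doesn't start with a match, so the call returns None, and `bool(None)` is False.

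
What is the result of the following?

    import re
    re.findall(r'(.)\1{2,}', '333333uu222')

The backreference `\1` re-matches whatever the first group consumed, character for character.
`findall` collects group 1 from each match (2 total).

['3', '2']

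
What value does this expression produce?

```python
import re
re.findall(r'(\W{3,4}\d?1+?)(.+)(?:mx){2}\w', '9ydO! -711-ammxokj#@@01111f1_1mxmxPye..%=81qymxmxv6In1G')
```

[('! -71', '1-ammxokj#@@01111f1_1mxmxPye..%=81qy')]

The pattern matches 3 to 4 of a non-word character, then optionally a digit, then one or more of a literal '1' (lazy) (captured); then one or more of any character (captured); then the literal 'mx' repeated 2 times, then a word character.
Lazy quantifiers expand one character at a time until the remainder of the pattern can match.
Walking the string: at [4:50] match '! -711-ammxokj#@@01111f1_1mxmxPye..%=81qymxmxv', groups = ('! -71', '1-ammxokj#@@01111f1_1mxmxPye..%=81qy').
2 groups means the one result is a tuple of 2 captured strings — 1 here.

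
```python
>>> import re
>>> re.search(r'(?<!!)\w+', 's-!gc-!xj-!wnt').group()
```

's'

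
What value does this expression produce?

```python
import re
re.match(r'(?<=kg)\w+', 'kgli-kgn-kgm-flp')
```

None

`re.match` only tries the pattern at the start of the string.
Here the pattern fails at index 0, so the call returns None.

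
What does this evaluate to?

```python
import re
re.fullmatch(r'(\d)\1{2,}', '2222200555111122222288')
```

`re.fullmatch` is like wrapping the pattern in `^…$` (in single-line mode).
Here the string isn't matched end-to-end, so the call returns None.

None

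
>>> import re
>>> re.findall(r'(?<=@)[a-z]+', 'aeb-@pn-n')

['pn']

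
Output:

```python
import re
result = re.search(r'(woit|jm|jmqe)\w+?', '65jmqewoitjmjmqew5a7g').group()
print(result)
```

jmq

Alternation tries branches left to right and keeps the first one that lets the overall match succeed at that position.
Unlike `match`, `search` isn't anchored — it looks for the pattern anywhere in the string.
The match spans [2:5] → 'jmq'.
Captured: group 1 = 'jm'.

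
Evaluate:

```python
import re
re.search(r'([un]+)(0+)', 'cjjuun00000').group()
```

'uun00000'

Pattern: one or more of one of [un] (captured); then one or more of a literal '0' (captured).
The match spans [3:11] → 'uun00000'.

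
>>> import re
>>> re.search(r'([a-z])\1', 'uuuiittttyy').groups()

('u',)

The match spans [0:2] → 'uu'.
Captured: group 1 = 'u'.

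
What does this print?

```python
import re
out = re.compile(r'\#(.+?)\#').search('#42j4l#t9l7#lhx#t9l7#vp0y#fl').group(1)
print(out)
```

Unlike `match`, `search` isn't anchored — it looks for the pattern anywhere in the string.
The match spans [0:7] → '#42j4l#'.
Captured: group 1 = '42j4l'.

42j4l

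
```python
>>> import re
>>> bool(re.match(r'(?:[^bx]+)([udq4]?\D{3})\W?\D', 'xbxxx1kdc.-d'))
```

False

This matches one or more of any character except [bx] (non-capturing group); then optionally one of [udq4], then exactly 3 of a non-digit (captured); then optionally a non-word character, then a non-digit.
`match` is anchored at position 0; if the pattern doesn't fit there, it returns None.
Here the pattern fails at index 0, so the call returns None, and `bool(None)` is False.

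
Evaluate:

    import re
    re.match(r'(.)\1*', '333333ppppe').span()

(0, 6)

`re.match` only tries the pattern at the start of the string.
The match spans [0:6] → '333333'.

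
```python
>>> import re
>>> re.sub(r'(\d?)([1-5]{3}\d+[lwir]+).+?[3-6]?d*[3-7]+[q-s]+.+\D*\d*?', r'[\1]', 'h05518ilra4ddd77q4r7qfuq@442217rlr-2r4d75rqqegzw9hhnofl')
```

Pattern: optionally a digit (captured); then exactly 3 of a character in [1-5], then one or more of a digit, then one or more of one of [lwir] (captured); then one or more of any character (lazy), then optionally a character in [3-6]; then zero or more of a literal 'd', then one or more of a character in [3-7], then one or more of a character in [q-s]; then one or more of any character, then zero or more of a non-digit, then zero or more of a digit (lazy).
`\1` in the replacement pulls in group 1's text for each match.

'h[0]'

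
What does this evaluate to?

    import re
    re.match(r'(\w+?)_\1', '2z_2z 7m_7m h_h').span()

(0, 5)

`re.match` only tries the pattern at the start of the string.
The match spans [0:5] → '2z_2z'.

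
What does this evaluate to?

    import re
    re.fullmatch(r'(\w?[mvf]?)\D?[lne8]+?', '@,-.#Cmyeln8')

None

`re.fullmatch` is like wrapping the pattern in `^…$` (in single-line mode).
Here the string isn't matched end-to-end, so the call returns None.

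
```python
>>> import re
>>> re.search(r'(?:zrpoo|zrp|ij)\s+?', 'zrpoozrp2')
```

`re.search` tries every starting position until one works.
Here the pattern never matches, so the call returns None.

None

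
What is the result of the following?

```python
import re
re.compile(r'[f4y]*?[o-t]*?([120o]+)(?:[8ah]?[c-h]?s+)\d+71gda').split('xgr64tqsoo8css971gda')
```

Pattern: zero or more of one of [f4y] (lazy), then zero or more of a character in [o-t] (lazy); then one or more of one of [120o] (captured); then optionally one of [8ah], then optionally a character in [c-h], then one or more of a literal 's' (non-capturing group); then one or more of a digit, then the literal '71', then the literal 'gda'.
Matches to split on: at [4:20] → '4tqsoo8css971gda'.
With a capturing group present, the delimiter's captured portion is kept in the result list.

['xgr6', 'oo', '']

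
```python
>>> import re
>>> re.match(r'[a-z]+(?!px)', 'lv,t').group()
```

A negative assertion filters positions out without eating any characters.
`re.match` won't scan ahead — the pattern has to work from the very first character.
The match spans [0:2] → 'lv'.

'lv'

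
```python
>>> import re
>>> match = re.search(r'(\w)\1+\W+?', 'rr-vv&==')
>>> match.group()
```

The backreference `\1` re-matches whatever the first group consumed, character for character.
The match spans [0:3] → 'rr-'.

'rr-'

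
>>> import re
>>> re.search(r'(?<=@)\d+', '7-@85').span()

The `(?=…)`/`(?<=…)` assertion just peeks at neighbouring text; it doesn't advance the match position.
`re.search` scans for the first position where the pattern succeeds.
The match spans [3:5] → '85'.

(3, 5)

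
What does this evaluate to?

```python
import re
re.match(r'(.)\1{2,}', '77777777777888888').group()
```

'77777777777'

`\1` is not a pattern — it's the concrete string captured by group 1, re-applied verbatim.
With `match`, the pattern is implicitly anchored at the beginning.
The match spans [0:11] → '77777777777'.
Captured: group 1 = '7'.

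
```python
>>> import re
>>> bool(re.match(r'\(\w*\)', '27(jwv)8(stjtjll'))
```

False

`match` is anchored at position 0; if the pattern doesn't fit there, it returns None.
Here position 0 doesn't satisfy it, so the call returns None, and `bool(None)` is False.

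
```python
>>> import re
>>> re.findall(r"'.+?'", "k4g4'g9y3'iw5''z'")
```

Matches: at [4:10] → "'g9y3'"; at [13:17] → "''z'".
No capturing groups, so `findall` returns the 2 full match strings.

["'g9y3'", "''z'"]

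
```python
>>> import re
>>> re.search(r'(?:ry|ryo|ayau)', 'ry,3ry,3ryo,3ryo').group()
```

The match spans [0:2] → 'ry'.

'ry'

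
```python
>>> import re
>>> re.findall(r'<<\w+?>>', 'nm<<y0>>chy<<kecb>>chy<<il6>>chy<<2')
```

['<<y0>>', '<<kecb>>', '<<il6>>']

Walking the string: at [2:8] → '<<y0>>'; at [11:19] → '<<kecb>>'; at [22:29] → '<<il6>>'.
No capturing groups, so `findall` returns the 3 full match strings.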